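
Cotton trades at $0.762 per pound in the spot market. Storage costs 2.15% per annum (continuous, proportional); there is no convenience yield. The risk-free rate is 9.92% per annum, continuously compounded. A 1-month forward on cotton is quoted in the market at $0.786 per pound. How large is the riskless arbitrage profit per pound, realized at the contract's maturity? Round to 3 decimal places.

Fair forward: F* = S·e^(carry·T), with carry = (r + u) = 0.0992 + 0.0215 = 0.1207
F* = 0.762 · e^(0.1207 × 1/12) = 0.762 · e^0.010058 = 0.762 × 1.010109 = $0.7697
Market $0.786 > fair $0.7697: forward overpriced → cash-and-carry (buy spot, short the forward).
At maturity, profit = |F_mkt − F*| = |0.786 − 0.7697| = $0.016 per pound

$0.016 per pound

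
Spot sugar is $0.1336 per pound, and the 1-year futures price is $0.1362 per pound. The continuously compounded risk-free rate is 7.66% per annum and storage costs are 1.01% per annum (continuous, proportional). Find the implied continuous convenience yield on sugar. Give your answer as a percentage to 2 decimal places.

F = S·e^((r+u−y)T) ⇒ (r+u−y) = ln(F/S)/T
ln(0.1362/0.1336) = 0.019274; /T ⇒ 0.019274
y = r + u − ln(F/S)/T = 0.0766 + 0.0101 − 0.019274 = 0.067426
y = 6.74%

6.74%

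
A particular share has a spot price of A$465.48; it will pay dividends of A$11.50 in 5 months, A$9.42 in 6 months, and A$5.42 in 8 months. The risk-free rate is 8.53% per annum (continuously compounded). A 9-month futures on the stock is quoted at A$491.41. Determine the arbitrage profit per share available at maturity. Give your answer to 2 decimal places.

A$22.09 per share

PV(dividends) I = 11.50·e^(−0.0853·5/12) + 9.42·e^(−0.0853·6/12) + 5.42·e^(−0.0853·8/12) = 25.2455
Fair futures F* = (S − I)·e^(rT) = (465.48 − 25.2455)·e^0.063975 = 440.2345 × 1.066066 = 469.3190
Market A$491.41 > fair 469.3190: forward overpriced → cash-and-carry (borrow at r, buy the stock and collect the dividends, short the forward).
Profit at T = |F_mkt − F*| = |491.41 − 469.3190| = A$22.09 per share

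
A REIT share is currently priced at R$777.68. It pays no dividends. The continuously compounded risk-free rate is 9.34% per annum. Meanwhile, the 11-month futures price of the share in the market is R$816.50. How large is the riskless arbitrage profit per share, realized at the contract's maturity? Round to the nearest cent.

Fair futures: F* = S·e^(carry·T), with carry = r = 0.0934
F* = 777.68 · e^(0.0934 × 11/12) = 777.68 · e^0.085617 = 777.68 × 1.089389 = R$847.1960
Market R$816.50 < fair R$847.1960: forward underpriced → reverse cash-and-carry (short spot, go long the forward).
At maturity, profit = |F_mkt − F*| = |816.50 − 847.1960| = R$30.70 per share

R$30.70 per share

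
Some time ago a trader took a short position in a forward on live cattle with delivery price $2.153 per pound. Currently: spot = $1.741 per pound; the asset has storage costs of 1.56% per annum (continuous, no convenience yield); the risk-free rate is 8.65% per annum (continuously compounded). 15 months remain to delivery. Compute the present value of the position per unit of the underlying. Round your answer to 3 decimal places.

$0.157 per pound

Current fair forward for the remaining 15 months: F = S·e^((r + u)·T), (r + u) = 0.0865 + 0.0156 = 0.1021
F = 1.741 · e^(0.1021 × 15/12) = 1.741 × 1.136127 = 1.9780
Value of long forward = (F − K)·e^(−rT) = (1.9780 − 2.153) · e^(−0.0865·15/12)
= -0.1750 × 0.897515 = -0.157
Short position value = −(long value) = $0.157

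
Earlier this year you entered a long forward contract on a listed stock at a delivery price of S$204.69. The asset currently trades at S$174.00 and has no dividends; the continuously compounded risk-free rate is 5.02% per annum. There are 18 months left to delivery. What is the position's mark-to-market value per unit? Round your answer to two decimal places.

-S$15.84

Current fair forward for the remaining 18 months: F = S·e^(r·T), r = 0.0502
F = 174.00 · e^(0.0502 × 18/12) = 174.00 × 1.078208 = 187.6082
Value of long forward = (F − K)·e^(−rT) = (187.6082 − 204.69) · e^(−0.0502·18/12)
= -17.0818 × 0.927465 = -15.84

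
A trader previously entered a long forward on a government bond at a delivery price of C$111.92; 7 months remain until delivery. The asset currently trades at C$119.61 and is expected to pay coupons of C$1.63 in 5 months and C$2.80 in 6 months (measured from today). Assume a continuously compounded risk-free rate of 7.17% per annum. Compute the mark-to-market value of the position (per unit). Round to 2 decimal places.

C$7.99

PV(remaining coupons) I = 1.63·e^(−0.0717·5/12) + 2.80·e^(−0.0717·6/12) = 4.2834
Current forward F = (S − I)·e^(rT) = (119.61 − 4.2834)·e^(0.0717·7/12) = 115.3266 × 1.042712 = 120.2524
Value (long) = (F − K)·e^(−rT) = (120.2524 − 111.92) × 0.959038 = 7.9911
Value = C$7.99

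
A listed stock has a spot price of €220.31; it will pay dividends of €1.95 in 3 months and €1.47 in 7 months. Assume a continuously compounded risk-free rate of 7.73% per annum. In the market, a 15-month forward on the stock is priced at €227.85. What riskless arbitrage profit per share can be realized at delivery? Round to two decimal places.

€11.16 per share

PV(dividends) I = 1.95·e^(−0.0773·3/12) + 1.47·e^(−0.0773·7/12) = 3.3179
Fair forward F* = (S − I)·e^(rT) = (220.31 − 3.3179)·e^0.096625 = 216.9921 × 1.101447 = 239.0053
Market €227.85 < fair 239.0053: forward underpriced → reverse cash-and-carry (short the stock, invest proceeds at r, pay the dividends, go long the forward).
Profit at T = |F_mkt − F*| = |227.85 − 239.0053| = €11.16 per share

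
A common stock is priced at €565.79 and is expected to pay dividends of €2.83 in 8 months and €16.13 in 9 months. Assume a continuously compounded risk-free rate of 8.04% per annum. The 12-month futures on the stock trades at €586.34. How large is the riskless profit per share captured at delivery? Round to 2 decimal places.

PV(dividends) I = 2.83·e^(−0.0804·8/12) + 16.13·e^(−0.0804·9/12) = 17.8684
Fair futures F* = (S − I)·e^(rT) = (565.79 − 17.8684)·e^0.080400 = 547.9216 × 1.083720 = 593.7936
Market €586.34 < fair 593.7936: forward underpriced → reverse cash-and-carry (short the stock, invest proceeds at r, pay the dividends, go long the forward).
Profit at T = |F_mkt − F*| = |586.34 − 593.7936| = €7.45 per share

€7.45 per share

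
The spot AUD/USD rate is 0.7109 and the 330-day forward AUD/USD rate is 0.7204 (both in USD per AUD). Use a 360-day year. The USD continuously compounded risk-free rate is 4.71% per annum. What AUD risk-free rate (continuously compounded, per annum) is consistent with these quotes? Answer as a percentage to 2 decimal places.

3.26%

F = S·e^((r_USD − r_AUD)T) ⇒ r_AUD = r_USD − ln(F/S)/T
ln(0.7204/0.7109) = 0.013275; /(330/360) = 0.014482
r_AUD = 0.0471 − 0.014482 = 0.032618
r_AUD = 3.26%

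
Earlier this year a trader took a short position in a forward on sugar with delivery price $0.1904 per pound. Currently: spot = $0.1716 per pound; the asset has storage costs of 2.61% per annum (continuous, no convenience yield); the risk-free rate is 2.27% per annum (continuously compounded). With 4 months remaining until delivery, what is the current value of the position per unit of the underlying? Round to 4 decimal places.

$0.0159 per pound

Current fair forward for the remaining 4 months: F = S·e^((r + u)·T), (r + u) = 0.0227 + 0.0261 = 0.0488
F = 0.1716 · e^(0.0488 × 4/12) = 0.1716 × 1.016400 = 0.1744
Value of long forward = (F − K)·e^(−rT) = (0.1744 − 0.1904) · e^(−0.0227·4/12)
= -0.0160 × 0.992462 = -0.0159
Short position value = −(long value) = $0.0159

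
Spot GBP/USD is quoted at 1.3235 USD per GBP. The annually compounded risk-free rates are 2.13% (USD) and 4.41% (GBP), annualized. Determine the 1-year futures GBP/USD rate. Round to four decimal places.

By covered interest parity, F = S · (1+r_USD)^T / (1+r_GBP)^T
= 1.3235 × 1.021300 / 1.044100 = 1.3235 × 0.978163
F = 1.2946 USD per GBP

1.2946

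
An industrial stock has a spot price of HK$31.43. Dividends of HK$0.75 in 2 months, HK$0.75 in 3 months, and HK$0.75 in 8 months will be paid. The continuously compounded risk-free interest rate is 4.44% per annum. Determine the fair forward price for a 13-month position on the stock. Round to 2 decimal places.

PV(dividends) I = 0.75·e^(−0.0444·2/12) + 0.75·e^(−0.0444·3/12) + 0.75·e^(−0.0444·8/12)
I = 0.7445 + 0.7417 + 0.7281 = 2.2143
F = (S − I)·e^(rT) = (31.43 − 2.2143) · e^(0.0444·13/12)
= 29.2157 · e^0.048100 = 29.2157 × 1.049276 = HK$30.66

HK$30.66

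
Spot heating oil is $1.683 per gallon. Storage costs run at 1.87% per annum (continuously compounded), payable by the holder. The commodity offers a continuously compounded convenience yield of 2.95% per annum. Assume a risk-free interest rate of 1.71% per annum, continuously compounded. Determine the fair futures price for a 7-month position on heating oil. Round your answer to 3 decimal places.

$1.689 per gallon

Net carry = r + u − y = 0.0171 + 0.0187 − 0.0295 = 0.0063
F = S·e^((r+u−y)T) = 1.683 · e^(0.0063 × 7/12) = 1.683 · e^0.003675
= 1.683 × 1.003682 = $1.689 per gallon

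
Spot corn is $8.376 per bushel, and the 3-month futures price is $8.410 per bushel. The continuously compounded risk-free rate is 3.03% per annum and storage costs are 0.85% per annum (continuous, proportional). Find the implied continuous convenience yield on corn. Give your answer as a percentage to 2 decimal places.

2.26%

F = S·e^((r+u−y)T) ⇒ (r+u−y) = ln(F/S)/T
ln(8.410/8.376) = 0.004051; /T ⇒ 0.016204
y = r + u − ln(F/S)/T = 0.0303 + 0.0085 − 0.016204 = 0.022596
y = 2.26%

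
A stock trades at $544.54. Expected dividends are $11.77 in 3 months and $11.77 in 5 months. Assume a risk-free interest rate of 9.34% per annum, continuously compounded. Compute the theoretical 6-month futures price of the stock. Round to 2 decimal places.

$546.66

PV(dividends) I = 11.77·e^(−0.0934·3/12) + 11.77·e^(−0.0934·5/12)
I = 11.4984 + 11.3207 = 22.8191
F = (S − I)·e^(rT) = (544.54 − 22.8191) · e^(0.0934·6/12)
= 521.7209 · e^0.046700 = 521.7209 × 1.047808 = $546.66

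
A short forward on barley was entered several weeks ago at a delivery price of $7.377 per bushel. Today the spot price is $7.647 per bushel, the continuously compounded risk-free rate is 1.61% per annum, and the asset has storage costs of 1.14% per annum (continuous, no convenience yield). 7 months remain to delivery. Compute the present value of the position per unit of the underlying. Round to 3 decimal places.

Current fair forward for the remaining 7 months: F = S·e^((r + u)·T), (r + u) = 0.0161 + 0.0114 = 0.0275
F = 7.647 · e^(0.0275 × 7/12) = 7.647 × 1.016171 = 7.7707
Value of long forward = (F − K)·e^(−rT) = (7.7707 − 7.377) · e^(−0.0161·7/12)
= 0.3937 × 0.990652 = 0.390
Short position value = −(long value) = -$0.390

-$0.390 per bushel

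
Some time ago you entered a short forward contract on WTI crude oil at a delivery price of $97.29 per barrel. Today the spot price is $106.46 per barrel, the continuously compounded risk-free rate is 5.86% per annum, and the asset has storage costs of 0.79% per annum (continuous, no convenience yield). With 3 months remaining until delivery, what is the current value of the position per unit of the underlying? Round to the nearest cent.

-$10.80 per barrel

Current fair forward for the remaining 3 months: F = S·e^((r + u)·T), (r + u) = 0.0586 + 0.0079 = 0.0665
F = 106.46 · e^(0.0665 × 3/12) = 106.46 × 1.016764 = 108.2447
Value of long forward = (F − K)·e^(−rT) = (108.2447 − 97.29) · e^(−0.0586·3/12)
= 10.9547 × 0.985457 = 10.80
Short position value = −(long value) = -$10.80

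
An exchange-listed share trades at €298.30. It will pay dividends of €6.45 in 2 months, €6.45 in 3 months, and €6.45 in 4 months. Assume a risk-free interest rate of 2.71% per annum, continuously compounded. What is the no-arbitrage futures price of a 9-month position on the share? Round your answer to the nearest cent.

PV(dividends) I = 6.45·e^(−0.0271·2/12) + 6.45·e^(−0.0271·3/12) + 6.45·e^(−0.0271·4/12)
I = 6.4209 + 6.4064 + 6.3920 = 19.2193
F = (S − I)·e^(rT) = (298.30 − 19.2193) · e^(0.0271·9/12)
= 279.0807 · e^0.020325 = 279.0807 × 1.020533 = €284.81

€284.81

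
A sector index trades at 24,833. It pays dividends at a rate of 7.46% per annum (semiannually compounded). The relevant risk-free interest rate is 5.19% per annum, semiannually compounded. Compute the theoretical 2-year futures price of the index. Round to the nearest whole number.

F = S · (1+r/2)^(2T) / (1+q/2)^(2T)
= 24833 × 1.107911 / 1.157757 = 24833 × 0.956946
F = 23,764

23,764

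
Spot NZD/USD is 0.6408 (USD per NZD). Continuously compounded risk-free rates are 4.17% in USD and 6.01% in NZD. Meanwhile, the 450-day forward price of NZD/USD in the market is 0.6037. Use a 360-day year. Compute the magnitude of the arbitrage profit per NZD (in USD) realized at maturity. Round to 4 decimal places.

0.0225 per NZD (in USD)

Fair forward: F* = S·e^(carry·T), with carry = (r_USD − r_NZD) = 0.0417 − 0.0601 = -0.0184
F* = 0.6408 · e^(-0.0184 × 450/360) = 0.6408 · e^-0.023000 = 0.6408 × 0.977262 = 0.6262
Market 0.6037 < fair 0.6262: forward underpriced → reverse cash-and-carry (short spot, go long the forward).
At maturity, profit = |F_mkt − F*| = |0.6037 − 0.6262| = 0.0225 per NZD (in USD)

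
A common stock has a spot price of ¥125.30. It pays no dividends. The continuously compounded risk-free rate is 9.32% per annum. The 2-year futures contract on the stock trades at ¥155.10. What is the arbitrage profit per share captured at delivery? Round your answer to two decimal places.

Fair futures: F* = S·e^(carry·T), with carry = r = 0.0932
F* = 125.30 · e^(0.0932 × 2) = 125.30 · e^0.186400 = 125.30 × 1.204904 = ¥150.9745
Market ¥155.10 > fair ¥150.9745: forward overpriced → cash-and-carry (buy spot, short the forward).
At maturity, profit = |F_mkt − F*| = |155.10 − 150.9745| = ¥4.13 per share

¥4.13 per share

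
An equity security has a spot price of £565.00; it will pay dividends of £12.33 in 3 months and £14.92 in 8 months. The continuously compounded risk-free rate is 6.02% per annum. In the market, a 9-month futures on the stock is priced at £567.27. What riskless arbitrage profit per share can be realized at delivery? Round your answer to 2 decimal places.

PV(dividends) I = 12.33·e^(−0.0602·3/12) + 14.92·e^(−0.0602·8/12) = 26.4789
Fair futures F* = (S − I)·e^(rT) = (565.00 − 26.4789)·e^0.045150 = 538.5211 × 1.046185 = 563.3927
Market £567.27 > fair 563.3927: forward overpriced → cash-and-carry (borrow at r, buy the stock and collect the dividends, short the forward).
Profit at T = |F_mkt − F*| = |567.27 − 563.3927| = £3.88 per share

£3.88 per share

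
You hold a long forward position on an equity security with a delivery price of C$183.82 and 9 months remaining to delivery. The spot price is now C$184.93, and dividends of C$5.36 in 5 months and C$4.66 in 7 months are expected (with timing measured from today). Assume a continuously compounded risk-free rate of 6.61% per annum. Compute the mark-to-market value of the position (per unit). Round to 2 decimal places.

PV(remaining dividends) I = 5.36·e^(−0.0661·5/12) + 4.66·e^(−0.0661·7/12) = 9.6981
Current forward F = (S − I)·e^(rT) = (184.93 − 9.6981)·e^(0.0661·9/12) = 175.2319 × 1.050824 = 184.1379
Value (long) = (F − K)·e^(−rT) = (184.1379 − 183.82) × 0.951634 = 0.3025
Value = C$0.30

C$0.30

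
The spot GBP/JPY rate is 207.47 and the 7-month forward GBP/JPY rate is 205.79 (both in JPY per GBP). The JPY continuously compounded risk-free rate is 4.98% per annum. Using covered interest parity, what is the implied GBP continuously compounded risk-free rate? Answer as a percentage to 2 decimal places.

6.37%

F = S·e^((r_JPY − r_GBP)T) ⇒ r_GBP = r_JPY − ln(F/S)/T
ln(205.79/207.47) = -0.008131; /(7/12) = -0.013939
r_GBP = 0.0498 + 0.013939 = 0.063739
r_GBP = 6.37%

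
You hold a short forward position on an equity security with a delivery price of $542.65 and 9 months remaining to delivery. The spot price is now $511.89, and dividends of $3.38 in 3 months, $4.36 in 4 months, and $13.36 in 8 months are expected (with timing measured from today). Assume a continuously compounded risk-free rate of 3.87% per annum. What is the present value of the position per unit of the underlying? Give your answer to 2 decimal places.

PV(remaining dividends) I = 3.38·e^(−0.0387·3/12) + 4.36·e^(−0.0387·4/12) + 13.36·e^(−0.0387·8/12) = 20.6713
Current forward F = (S − I)·e^(rT) = (511.89 − 20.6713)·e^(0.0387·9/12) = 491.2187 × 1.029450 = 505.6851
Value (long) = (F − K)·e^(−rT) = (505.6851 − 542.65) × 0.971392 = -35.9074
Short position value = −(long value) = $35.91

$35.91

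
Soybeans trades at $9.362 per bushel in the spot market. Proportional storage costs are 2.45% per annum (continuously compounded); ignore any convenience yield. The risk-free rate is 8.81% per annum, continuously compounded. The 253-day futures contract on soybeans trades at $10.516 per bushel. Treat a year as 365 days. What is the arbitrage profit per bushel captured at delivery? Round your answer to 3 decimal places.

Fair futures: F* = S·e^(carry·T), with carry = (r + u) = 0.0881 + 0.0245 = 0.1126
F* = 9.362 · e^(0.1126 × 253/365) = 9.362 · e^0.078049 = 9.362 × 1.081176 = $10.1220
Market $10.516 > fair $10.1220: forward overpriced → cash-and-carry (buy spot, short the forward).
At maturity, profit = |F_mkt − F*| = |10.516 − 10.1220| = $0.394 per bushel

$0.394 per bushel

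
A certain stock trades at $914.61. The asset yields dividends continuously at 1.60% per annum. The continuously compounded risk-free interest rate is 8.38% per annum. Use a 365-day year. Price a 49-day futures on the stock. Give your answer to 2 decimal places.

$922.97

F = S·e^((r − q)T) = 914.61 · e^((0.0838 − 0.0160) × 49/365)
= 914.61 · e^0.009102 = 914.61 × 1.009144
F = $922.97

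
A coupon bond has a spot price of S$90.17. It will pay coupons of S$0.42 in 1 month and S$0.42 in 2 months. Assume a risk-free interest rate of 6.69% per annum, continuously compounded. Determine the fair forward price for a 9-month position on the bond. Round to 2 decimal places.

PV(coupons) I = 0.42·e^(−0.0669·1/12) + 0.42·e^(−0.0669·2/12)
I = 0.4177 + 0.4153 = 0.8330
F = (S − I)·e^(rT) = (90.17 − 0.8330) · e^(0.0669·9/12)
= 89.3370 · e^0.050175 = 89.3370 × 1.051455 = S$93.93

S$93.93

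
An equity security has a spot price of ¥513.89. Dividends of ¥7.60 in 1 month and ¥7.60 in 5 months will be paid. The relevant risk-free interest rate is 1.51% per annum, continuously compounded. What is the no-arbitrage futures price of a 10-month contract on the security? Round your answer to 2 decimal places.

¥505.06

PV(dividends) I = 7.60·e^(−0.0151·1/12) + 7.60·e^(−0.0151·5/12)
I = 7.5904 + 7.5523 = 15.1427
F = (S − I)·e^(rT) = (513.89 − 15.1427) · e^(0.0151·10/12)
= 498.7473 · e^0.012583 = 498.7473 × 1.012662 = ¥505.06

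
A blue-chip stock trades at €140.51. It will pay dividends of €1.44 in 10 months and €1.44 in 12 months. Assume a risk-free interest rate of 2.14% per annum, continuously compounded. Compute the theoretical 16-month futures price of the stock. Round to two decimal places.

€141.67

PV(dividends) I = 1.44·e^(−0.0214·10/12) + 1.44·e^(−0.0214·12/12)
I = 1.4145 + 1.4095 = 2.8240
F = (S − I)·e^(rT) = (140.51 − 2.8240) · e^(0.0214·16/12)
= 137.6860 · e^0.028533 = 137.6860 × 1.028944 = €141.67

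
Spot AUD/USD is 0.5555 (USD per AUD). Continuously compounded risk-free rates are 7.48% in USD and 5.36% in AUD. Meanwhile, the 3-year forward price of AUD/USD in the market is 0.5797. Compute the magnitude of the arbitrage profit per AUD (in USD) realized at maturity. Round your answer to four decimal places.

0.0123 per AUD (in USD)

Fair forward: F* = S·e^(carry·T), with carry = (r_USD − r_AUD) = 0.0748 − 0.0536 = 0.0212
F* = 0.5555 · e^(0.0212 × 3) = 0.5555 · e^0.063600 = 0.5555 × 1.065666 = 0.5920
Market 0.5797 < fair 0.5920: forward underpriced → reverse cash-and-carry (short spot, go long the forward).
At maturity, profit = |F_mkt − F*| = |0.5797 − 0.5920| = 0.0123 per AUD (in USD)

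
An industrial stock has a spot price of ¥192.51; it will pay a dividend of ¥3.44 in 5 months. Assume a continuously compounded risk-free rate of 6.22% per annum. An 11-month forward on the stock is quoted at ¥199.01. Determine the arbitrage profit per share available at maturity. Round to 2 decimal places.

PV(dividends) I = 3.44·e^(−0.0622·5/12) = 3.3520
Fair forward F* = (S − I)·e^(rT) = (192.51 − 3.3520)·e^0.057017 = 189.1580 × 1.058674 = 200.2567
Market ¥199.01 < fair 200.2567: forward underpriced → reverse cash-and-carry (short the stock, invest proceeds at r, pay the dividends, go long the forward).
Profit at T = |F_mkt − F*| = |199.01 − 200.2567| = ¥1.25 per share

¥1.25 per share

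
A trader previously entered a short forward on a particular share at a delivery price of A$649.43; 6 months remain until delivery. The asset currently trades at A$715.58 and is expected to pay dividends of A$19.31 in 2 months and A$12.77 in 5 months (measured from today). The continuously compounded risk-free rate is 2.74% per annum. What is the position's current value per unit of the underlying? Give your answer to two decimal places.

-A$43.14

PV(remaining dividends) I = 19.31·e^(−0.0274·2/12) + 12.77·e^(−0.0274·5/12) = 31.8471
Current forward F = (S − I)·e^(rT) = (715.58 − 31.8471)·e^(0.0274·6/12) = 683.7329 × 1.013794 = 693.1643
Value (long) = (F − K)·e^(−rT) = (693.1643 − 649.43) × 0.986393 = 43.1392
Short position value = −(long value) = -A$43.14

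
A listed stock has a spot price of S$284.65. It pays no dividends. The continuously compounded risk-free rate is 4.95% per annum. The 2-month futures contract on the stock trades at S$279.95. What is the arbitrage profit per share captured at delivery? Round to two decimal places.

S$7.06 per share

Fair futures: F* = S·e^(carry·T), with carry = r = 0.0495
F* = 284.65 · e^(0.0495 × 2/12) = 284.65 · e^0.008250 = 284.65 × 1.008284 = S$287.0080
Market S$279.95 < fair S$287.0080: forward underpriced → reverse cash-and-carry (short spot, go long the forward).
At maturity, profit = |F_mkt − F*| = |279.95 − 287.0080| = S$7.06 per share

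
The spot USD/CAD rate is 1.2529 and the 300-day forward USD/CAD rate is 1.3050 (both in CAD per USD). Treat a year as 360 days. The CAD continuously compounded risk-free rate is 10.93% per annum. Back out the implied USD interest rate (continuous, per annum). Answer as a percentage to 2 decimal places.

6.04%

F = S·e^((r_CAD − r_USD)T) ⇒ r_USD = r_CAD − ln(F/S)/T
ln(1.3050/1.2529) = 0.040742; /(300/360) = 0.048890
r_USD = 0.1093 − 0.048890 = 0.060410
r_USD = 6.04%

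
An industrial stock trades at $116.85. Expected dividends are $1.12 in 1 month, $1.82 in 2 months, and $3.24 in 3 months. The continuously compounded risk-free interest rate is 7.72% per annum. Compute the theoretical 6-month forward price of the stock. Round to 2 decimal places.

$115.12

PV(dividends) I = 1.12·e^(−0.0772·1/12) + 1.82·e^(−0.0772·2/12) + 3.24·e^(−0.0772·3/12)
I = 1.1128 + 1.7967 + 3.1781 = 6.0876
F = (S − I)·e^(rT) = (116.85 − 6.0876) · e^(0.0772·6/12)
= 110.7624 · e^0.038600 = 110.7624 × 1.039355 = $115.12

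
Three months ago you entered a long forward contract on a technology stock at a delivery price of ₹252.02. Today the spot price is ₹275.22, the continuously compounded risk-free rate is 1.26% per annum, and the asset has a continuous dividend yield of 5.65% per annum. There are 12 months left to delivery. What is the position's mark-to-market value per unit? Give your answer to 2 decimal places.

₹11.24

Current fair forward for the remaining 12 months: F = S·e^((r − q)·T), (r − q) = 0.0126 − 0.0565 = -0.0439
F = 275.22 · e^(-0.0439 × 12/12) = 275.22 × 0.957050 = 263.3993
Value of long forward = (F − K)·e^(−rT) = (263.3993 − 252.02) · e^(−0.0126·12/12)
= 11.3793 × 0.987479 = 11.24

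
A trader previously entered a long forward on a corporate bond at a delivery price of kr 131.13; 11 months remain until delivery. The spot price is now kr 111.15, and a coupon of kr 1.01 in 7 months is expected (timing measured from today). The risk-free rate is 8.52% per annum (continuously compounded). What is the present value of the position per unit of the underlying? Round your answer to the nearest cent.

PV(remaining coupons) I = 1.01·e^(−0.0852·7/12) = 0.9610
Current forward F = (S − I)·e^(rT) = (111.15 − 0.9610)·e^(0.0852·11/12) = 110.1890 × 1.081231 = 119.1398
Value (long) = (F − K)·e^(−rT) = (119.1398 − 131.13) × 0.924872 = -11.0894
Value = -kr 11.09

-kr 11.09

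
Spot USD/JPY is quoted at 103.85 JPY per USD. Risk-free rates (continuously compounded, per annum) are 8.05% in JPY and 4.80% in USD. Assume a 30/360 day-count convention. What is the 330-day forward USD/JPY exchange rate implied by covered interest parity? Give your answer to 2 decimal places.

F = S·e^((r_JPY − r_USD)T) = 103.85 · e^((0.0805 − 0.0480) × 330/360)
= 103.85 · e^0.029792 = 103.85 × 1.030240
F = 106.99 JPY per USD

106.99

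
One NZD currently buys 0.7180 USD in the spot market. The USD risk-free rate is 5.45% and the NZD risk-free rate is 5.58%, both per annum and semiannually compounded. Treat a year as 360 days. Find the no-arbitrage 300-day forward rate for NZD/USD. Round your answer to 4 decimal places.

By covered interest parity, F = S · (1+r_USD/2)^(2T) / (1+r_NZD/2)^(2T)
= 0.7180 × 1.045828 / 1.046931 = 0.7180 × 0.998946
F = 0.7172 USD per NZD

0.7172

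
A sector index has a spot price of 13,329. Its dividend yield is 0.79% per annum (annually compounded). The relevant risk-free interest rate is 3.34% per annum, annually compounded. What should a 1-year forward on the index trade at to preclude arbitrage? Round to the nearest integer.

13,666

F = S · (1+r)^T / (1+q)^T
= 13329 × 1.033400 / 1.007900 = 13329 × 1.025300
F = 13,666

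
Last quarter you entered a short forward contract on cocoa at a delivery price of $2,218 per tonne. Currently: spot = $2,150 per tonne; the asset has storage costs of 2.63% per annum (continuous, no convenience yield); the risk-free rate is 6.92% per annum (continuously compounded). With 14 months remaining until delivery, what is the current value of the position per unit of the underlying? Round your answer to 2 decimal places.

-$171.02 per tonne

Current fair forward for the remaining 14 months: F = S·e^((r + u)·T), (r + u) = 0.0692 + 0.0263 = 0.0955
F = 2150 · e^(0.0955 × 14/12) = 2150 × 1.11786059 = 2403.4003
Value of long forward = (F − K)·e^(−rT) = (2403.4003 − 2218) · e^(−0.0692·14/12)
= 185.4003 × 0.92243964 = 171.02
Short position value = −(long value) = -$171.02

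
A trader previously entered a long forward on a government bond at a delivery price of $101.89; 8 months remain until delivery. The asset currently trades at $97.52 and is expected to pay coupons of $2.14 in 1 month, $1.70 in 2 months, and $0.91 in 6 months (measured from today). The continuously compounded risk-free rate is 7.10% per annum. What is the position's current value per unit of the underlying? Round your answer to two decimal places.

-$4.35

PV(remaining coupons) I = 2.14·e^(−0.0710·1/12) + 1.70·e^(−0.0710·2/12) + 0.91·e^(−0.0710·6/12) = 4.6856
Current forward F = (S − I)·e^(rT) = (97.52 − 4.6856)·e^(0.0710·8/12) = 92.8344 × 1.048471 = 97.3342
Value (long) = (F − K)·e^(−rT) = (97.3342 − 101.89) × 0.953769 = -4.3452
Value = -$4.35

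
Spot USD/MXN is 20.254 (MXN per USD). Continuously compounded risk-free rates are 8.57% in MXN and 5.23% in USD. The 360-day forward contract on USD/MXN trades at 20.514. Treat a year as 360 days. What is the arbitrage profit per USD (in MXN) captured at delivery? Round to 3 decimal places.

Fair forward: F* = S·e^(carry·T), with carry = (r_MXN − r_USD) = 0.0857 − 0.0523 = 0.0334
F* = 20.254 · e^(0.0334 × 360/360) = 20.254 · e^0.033400 = 20.254 × 1.033964 = 20.9419
Market 20.514 < fair 20.9419: forward underpriced → reverse cash-and-carry (short spot, go long the forward).
At maturity, profit = |F_mkt − F*| = |20.514 − 20.9419| = 0.428 per USD (in MXN)

0.428 per USD (in MXN)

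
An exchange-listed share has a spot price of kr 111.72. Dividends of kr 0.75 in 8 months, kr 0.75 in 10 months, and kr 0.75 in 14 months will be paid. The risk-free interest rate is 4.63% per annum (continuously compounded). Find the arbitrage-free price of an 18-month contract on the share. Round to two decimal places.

kr 117.44

PV(dividends) I = 0.75·e^(−0.0463·8/12) + 0.75·e^(−0.0463·10/12) + 0.75·e^(−0.0463·14/12)
I = 0.7272 + 0.7216 + 0.7106 = 2.1594
F = (S − I)·e^(rT) = (111.72 − 2.1594) · e^(0.0463·18/12)
= 109.5606 · e^0.069450 = 109.5606 × 1.071918 = kr 117.44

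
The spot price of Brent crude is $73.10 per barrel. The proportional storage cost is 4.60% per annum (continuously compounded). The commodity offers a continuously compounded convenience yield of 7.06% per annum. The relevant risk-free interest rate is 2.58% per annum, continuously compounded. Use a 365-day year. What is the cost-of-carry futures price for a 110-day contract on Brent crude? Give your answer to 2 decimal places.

Net carry = r + u − y = 0.0258 + 0.0460 − 0.0706 = 0.0012
F = S·e^((r+u−y)T) = 73.10 · e^(0.0012 × 110/365) = 73.10 · e^0.000362
= 73.10 × 1.000362 = $73.13 per barrel

$73.13 per barrel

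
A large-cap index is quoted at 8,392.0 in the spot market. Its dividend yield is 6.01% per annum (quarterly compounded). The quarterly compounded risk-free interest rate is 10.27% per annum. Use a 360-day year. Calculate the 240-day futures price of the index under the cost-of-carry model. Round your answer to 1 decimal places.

F = S · (1+r/4)^(4T) / (1+q/4)^(4T)
= 8392.0 × 1.069940 / 1.040570 = 8392.0 × 1.028225
F = 8,628.9

8,628.9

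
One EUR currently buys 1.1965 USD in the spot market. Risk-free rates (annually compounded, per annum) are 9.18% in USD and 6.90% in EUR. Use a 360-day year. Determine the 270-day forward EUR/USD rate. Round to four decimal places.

1.2156

By covered interest parity, F = S · (1+r_USD)^T / (1+r_EUR)^T
= 1.1965 × 1.068089 / 1.051316 = 1.1965 × 1.015954
F = 1.2156 USD per EUR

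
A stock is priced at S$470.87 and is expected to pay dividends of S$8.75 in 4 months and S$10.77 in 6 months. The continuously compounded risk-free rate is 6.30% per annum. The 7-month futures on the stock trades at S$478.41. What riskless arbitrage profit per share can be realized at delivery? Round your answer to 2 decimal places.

S$9.63 per share

PV(dividends) I = 8.75·e^(−0.0630·4/12) + 10.77·e^(−0.0630·6/12) = 19.0042
Fair futures F* = (S − I)·e^(rT) = (470.87 − 19.0042)·e^0.036750 = 451.8658 × 1.037434 = 468.7809
Market S$478.41 > fair 468.7809: forward overpriced → cash-and-carry (borrow at r, buy the stock and collect the dividends, short the forward).
Profit at T = |F_mkt − F*| = |478.41 − 468.7809| = S$9.63 per share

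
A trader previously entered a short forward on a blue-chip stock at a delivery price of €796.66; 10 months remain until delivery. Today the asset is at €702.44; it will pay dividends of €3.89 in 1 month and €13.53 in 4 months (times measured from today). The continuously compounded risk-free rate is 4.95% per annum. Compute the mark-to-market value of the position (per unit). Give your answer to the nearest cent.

€79.21

PV(remaining dividends) I = 3.89·e^(−0.0495·1/12) + 13.53·e^(−0.0495·4/12) = 17.1826
Current forward F = (S − I)·e^(rT) = (702.44 − 17.1826)·e^(0.0495·10/12) = 685.2574 × 1.042113 = 714.1156
Value (long) = (F − K)·e^(−rT) = (714.1156 − 796.66) × 0.959589 = -79.2087
Short position value = −(long value) = €79.21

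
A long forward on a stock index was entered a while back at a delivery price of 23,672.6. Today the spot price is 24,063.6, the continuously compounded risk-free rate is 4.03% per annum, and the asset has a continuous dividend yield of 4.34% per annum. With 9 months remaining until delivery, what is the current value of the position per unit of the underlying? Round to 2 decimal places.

325.14

Current fair forward for the remaining 9 months: F = S·e^((r − q)·T), (r − q) = 0.0403 − 0.0434 = -0.0031
F = 24063.6 · e^(-0.0031 × 9/12) = 24063.6 × 0.99767770 = 24007.7171
Value of long forward = (F − K)·e^(−rT) = (24007.7171 − 23672.6) · e^(−0.0403·9/12)
= 335.1171 × 0.97022721 = 325.14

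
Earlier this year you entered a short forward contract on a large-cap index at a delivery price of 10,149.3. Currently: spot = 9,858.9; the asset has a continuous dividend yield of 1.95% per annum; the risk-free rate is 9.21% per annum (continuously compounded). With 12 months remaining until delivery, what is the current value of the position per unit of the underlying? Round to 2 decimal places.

Current fair forward for the remaining 12 months: F = S·e^((r − q)·T), (r − q) = 0.0921 − 0.0195 = 0.0726
F = 9858.9 · e^(0.0726 × 12/12) = 9858.9 × 1.07530033 = 10601.2784
Value of long forward = (F − K)·e^(−rT) = (10601.2784 − 10149.3) · e^(−0.0921·12/12)
= 451.9784 × 0.91201394 = 412.21
Short position value = −(long value) = -412.21

-412.21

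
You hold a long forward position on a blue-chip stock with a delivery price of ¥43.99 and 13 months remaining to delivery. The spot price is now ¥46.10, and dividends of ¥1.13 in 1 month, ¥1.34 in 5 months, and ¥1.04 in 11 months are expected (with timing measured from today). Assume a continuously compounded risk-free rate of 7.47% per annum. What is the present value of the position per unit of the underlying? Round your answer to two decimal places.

¥2.14

PV(remaining dividends) I = 1.13·e^(−0.0747·1/12) + 1.34·e^(−0.0747·5/12) + 1.04·e^(−0.0747·11/12) = 3.3931
Current forward F = (S − I)·e^(rT) = (46.10 − 3.3931)·e^(0.0747·13/12) = 42.7069 × 1.084290 = 46.3067
Value (long) = (F − K)·e^(−rT) = (46.3067 − 43.99) × 0.922263 = 2.1366
Value = ¥2.14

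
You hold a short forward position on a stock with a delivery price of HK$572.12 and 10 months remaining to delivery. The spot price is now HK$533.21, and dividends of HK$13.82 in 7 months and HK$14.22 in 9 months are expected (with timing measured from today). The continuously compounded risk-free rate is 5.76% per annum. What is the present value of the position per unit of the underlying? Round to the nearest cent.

PV(remaining dividends) I = 13.82·e^(−0.0576·7/12) + 14.22·e^(−0.0576·9/12) = 26.9821
Current forward F = (S − I)·e^(rT) = (533.21 − 26.9821)·e^(0.0576·10/12) = 506.2279 × 1.049171 = 531.1196
Value (long) = (F − K)·e^(−rT) = (531.1196 − 572.12) × 0.953134 = -39.0789
Short position value = −(long value) = HK$39.08

HK$39.08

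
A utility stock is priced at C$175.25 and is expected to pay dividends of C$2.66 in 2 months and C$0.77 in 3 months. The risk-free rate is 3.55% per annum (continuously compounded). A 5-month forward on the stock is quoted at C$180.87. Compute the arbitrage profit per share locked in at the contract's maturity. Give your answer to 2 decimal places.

PV(dividends) I = 2.66·e^(−0.0355·2/12) + 0.77·e^(−0.0355·3/12) = 3.4075
Fair forward F* = (S − I)·e^(rT) = (175.25 − 3.4075)·e^0.014792 = 171.8425 × 1.014902 = 174.4033
Market C$180.87 > fair 174.4033: forward overpriced → cash-and-carry (borrow at r, buy the stock and collect the dividends, short the forward).
Profit at T = |F_mkt − F*| = |180.87 − 174.4033| = C$6.47 per share

C$6.47 per share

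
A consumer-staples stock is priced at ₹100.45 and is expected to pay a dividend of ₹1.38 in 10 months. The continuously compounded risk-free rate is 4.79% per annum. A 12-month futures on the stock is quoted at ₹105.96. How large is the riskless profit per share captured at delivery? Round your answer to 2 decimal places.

₹1.97 per share

PV(dividends) I = 1.38·e^(−0.0479·10/12) = 1.3260
Fair futures F* = (S − I)·e^(rT) = (100.45 − 1.3260)·e^0.047900 = 99.1240 × 1.049066 = 103.9876
Market ₹105.96 > fair 103.9876: forward overpriced → cash-and-carry (borrow at r, buy the stock and collect the dividends, short the forward).
Profit at T = |F_mkt − F*| = |105.96 − 103.9876| = ₹1.97 per share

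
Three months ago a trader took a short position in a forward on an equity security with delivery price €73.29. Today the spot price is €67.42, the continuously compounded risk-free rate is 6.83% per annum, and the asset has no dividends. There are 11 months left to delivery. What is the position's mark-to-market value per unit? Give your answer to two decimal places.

€1.42

Current fair forward for the remaining 11 months: F = S·e^(r·T), r = 0.0683
F = 67.42 · e^(0.0683 × 11/12) = 67.42 × 1.064610 = 71.7760
Value of long forward = (F − K)·e^(−rT) = (71.7760 − 73.29) · e^(−0.0683·11/12)
= -1.5140 × 0.939311 = -1.42
Short position value = −(long value) = €1.42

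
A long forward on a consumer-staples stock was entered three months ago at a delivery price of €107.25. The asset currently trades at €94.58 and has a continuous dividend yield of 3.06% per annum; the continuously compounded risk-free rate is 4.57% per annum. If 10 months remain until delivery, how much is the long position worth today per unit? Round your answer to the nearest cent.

-€11.04

Current fair forward for the remaining 10 months: F = S·e^((r − q)·T), (r − q) = 0.0457 − 0.0306 = 0.0151
F = 94.58 · e^(0.0151 × 10/12) = 94.58 × 1.012663 = 95.7777
Value of long forward = (F − K)·e^(−rT) = (95.7777 − 107.25) · e^(−0.0457·10/12)
= -11.4723 × 0.962633 = -11.04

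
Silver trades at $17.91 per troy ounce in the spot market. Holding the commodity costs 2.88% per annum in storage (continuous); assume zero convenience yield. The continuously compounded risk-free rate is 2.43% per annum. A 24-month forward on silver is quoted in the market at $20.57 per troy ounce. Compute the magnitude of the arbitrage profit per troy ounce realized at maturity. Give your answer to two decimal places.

Fair forward: F* = S·e^(carry·T), with carry = (r + u) = 0.0243 + 0.0288 = 0.0531
F* = 17.91 · e^(0.0531 × 24/12) = 17.91 · e^0.106200 = 17.91 × 1.112044 = $19.9167
Market $20.57 > fair $19.9167: forward overpriced → cash-and-carry (buy spot, short the forward).
At maturity, profit = |F_mkt − F*| = |20.57 − 19.9167| = $0.65 per troy ounce

$0.65 per troy ounce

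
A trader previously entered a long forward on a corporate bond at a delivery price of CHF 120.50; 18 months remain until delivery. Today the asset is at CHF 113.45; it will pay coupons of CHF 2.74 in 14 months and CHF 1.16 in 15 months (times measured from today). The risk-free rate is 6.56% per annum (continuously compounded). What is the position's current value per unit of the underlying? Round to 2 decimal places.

CHF 0.64

PV(remaining coupons) I = 2.74·e^(−0.0656·14/12) + 1.16·e^(−0.0656·15/12) = 3.6068
Current forward F = (S − I)·e^(rT) = (113.45 − 3.6068)·e^(0.0656·18/12) = 109.8432 × 1.103404 = 121.2014
Value (long) = (F − K)·e^(−rT) = (121.2014 − 120.50) × 0.906286 = 0.6357
Value = CHF 0.64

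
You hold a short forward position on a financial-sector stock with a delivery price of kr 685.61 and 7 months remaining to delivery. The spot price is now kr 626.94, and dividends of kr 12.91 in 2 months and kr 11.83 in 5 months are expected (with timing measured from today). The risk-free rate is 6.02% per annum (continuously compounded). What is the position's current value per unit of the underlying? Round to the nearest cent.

kr 59.33

PV(remaining dividends) I = 12.91·e^(−0.0602·2/12) + 11.83·e^(−0.0602·5/12) = 24.3181
Current forward F = (S − I)·e^(rT) = (626.94 − 24.3181)·e^(0.0602·7/12) = 602.6219 × 1.035741 = 624.1602
Value (long) = (F − K)·e^(−rT) = (624.1602 − 685.61) × 0.965493 = -59.3294
Short position value = −(long value) = kr 59.33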